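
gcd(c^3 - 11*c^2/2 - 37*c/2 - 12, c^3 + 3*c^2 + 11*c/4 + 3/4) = c^2 + 5*c/2 + 3/2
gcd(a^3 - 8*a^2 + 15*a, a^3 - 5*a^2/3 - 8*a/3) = a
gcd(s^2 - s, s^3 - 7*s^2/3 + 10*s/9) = s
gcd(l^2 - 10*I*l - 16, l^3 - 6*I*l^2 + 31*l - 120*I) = l - 8*I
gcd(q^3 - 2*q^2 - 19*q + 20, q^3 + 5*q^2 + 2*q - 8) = q^2 + 3*q - 4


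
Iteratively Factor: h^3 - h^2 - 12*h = (h + 3)*(h^2 - 4*h) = (h - 4)*(h + 3)*(h)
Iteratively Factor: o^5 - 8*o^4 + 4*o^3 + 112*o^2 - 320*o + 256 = (o - 4)*(o^4 - 4*o^3 - 12*o^2 + 64*o - 64) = (o - 4)^2*(o^3 - 12*o + 16) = (o - 4)^2*(o - 2)*(o^2 + 2*o - 8) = (o - 4)^2*(o - 2)*(o + 4)*(o - 2)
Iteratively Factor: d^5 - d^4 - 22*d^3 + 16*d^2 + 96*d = (d + 4)*(d^4 - 5*d^3 - 2*d^2 + 24*d) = (d - 4)*(d + 4)*(d^3 - d^2 - 6*d) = (d - 4)*(d - 3)*(d + 4)*(d^2 + 2*d) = (d - 4)*(d - 3)*(d + 2)*(d + 4)*(d)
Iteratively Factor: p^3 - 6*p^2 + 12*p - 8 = (p - 2)*(p^2 - 4*p + 4) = (p - 2)^2*(p - 2)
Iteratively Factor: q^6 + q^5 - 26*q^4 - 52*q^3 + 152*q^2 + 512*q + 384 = (q + 2)*(q^5 - q^4 - 24*q^3 - 4*q^2 + 160*q + 192) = (q - 4)*(q + 2)*(q^4 + 3*q^3 - 12*q^2 - 52*q - 48) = (q - 4)^2*(q + 2)*(q^3 + 7*q^2 + 16*q + 12) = (q - 4)^2*(q + 2)*(q + 3)*(q^2 + 4*q + 4) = (q - 4)^2*(q + 2)^2*(q + 3)*(q + 2)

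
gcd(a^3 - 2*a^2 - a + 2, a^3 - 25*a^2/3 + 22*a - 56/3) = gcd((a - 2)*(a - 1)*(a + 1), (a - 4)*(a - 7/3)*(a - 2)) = a - 2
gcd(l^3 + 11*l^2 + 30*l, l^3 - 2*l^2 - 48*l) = l^2 + 6*l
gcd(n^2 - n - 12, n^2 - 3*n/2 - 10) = n - 4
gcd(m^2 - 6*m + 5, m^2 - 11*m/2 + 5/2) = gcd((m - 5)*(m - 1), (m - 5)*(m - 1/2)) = m - 5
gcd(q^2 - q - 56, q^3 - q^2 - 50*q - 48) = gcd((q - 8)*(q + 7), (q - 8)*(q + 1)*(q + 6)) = q - 8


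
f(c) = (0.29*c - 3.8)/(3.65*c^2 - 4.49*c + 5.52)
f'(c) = (4.49 - 7.3*c)*(0.29*c - 3.8)/(3.65*c^2 - 4.49*c + 5.52)^2 + 0.29/(3.65*c^2 - 4.49*c + 5.52) = (-1.0585*c^2 + 27.74*c - 15.4612)/(13.3225*c^4 - 32.777*c^3 + 60.4561*c^2 - 49.5696*c + 30.4704)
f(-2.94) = -0.09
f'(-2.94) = -0.04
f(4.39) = -0.05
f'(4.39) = 0.03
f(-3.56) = -0.07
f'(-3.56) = -0.03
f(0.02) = -0.70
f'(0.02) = -0.51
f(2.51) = -0.18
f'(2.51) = 0.16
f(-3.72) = -0.07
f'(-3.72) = -0.03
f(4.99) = -0.03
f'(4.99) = 0.02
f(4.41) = -0.04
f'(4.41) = 0.03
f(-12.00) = -0.01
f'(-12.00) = -0.00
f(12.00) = -0.00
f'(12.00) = 0.00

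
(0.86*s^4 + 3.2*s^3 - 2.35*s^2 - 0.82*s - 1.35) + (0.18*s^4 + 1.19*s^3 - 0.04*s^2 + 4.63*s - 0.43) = 1.04*s^4 + 4.39*s^3 - 2.39*s^2 + 3.81*s - 1.78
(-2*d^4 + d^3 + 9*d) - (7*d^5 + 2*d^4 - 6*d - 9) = -7*d^5 - 4*d^4 + d^3 + 15*d + 9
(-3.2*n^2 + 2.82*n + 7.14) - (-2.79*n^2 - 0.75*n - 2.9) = -0.41*n^2 + 3.57*n + 10.04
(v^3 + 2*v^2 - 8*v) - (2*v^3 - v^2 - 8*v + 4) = -v^3 + 3*v^2 - 4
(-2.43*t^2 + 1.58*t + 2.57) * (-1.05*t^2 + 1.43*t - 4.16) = 2.5515*t^4 - 5.1339*t^3 + 9.6697*t^2 - 2.8977*t - 10.6912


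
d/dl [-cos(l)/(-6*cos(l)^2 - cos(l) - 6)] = -6*sin(l)^3/(6*cos(l)^2 + cos(l) + 6)^2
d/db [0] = 0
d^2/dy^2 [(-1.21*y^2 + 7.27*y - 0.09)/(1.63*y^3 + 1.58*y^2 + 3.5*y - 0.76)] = (-6.429698*y^6 + 115.893978*y^5 + 150.887796*y^4 - 57.964292*y^3 + 94.926348*y^2 + 48.723744*y + 34.857464)/(4.330747*y^9 + 12.593706*y^8 + 40.104846*y^7 + 51.96998*y^6 + 74.370876*y^5 + 26.358408*y^4 + 20.482664*y^3 - 25.192176*y^2 + 6.0648*y - 0.438976)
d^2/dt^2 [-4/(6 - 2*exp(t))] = 2*(exp(t) + 3)*exp(t)/(exp(t) - 3)^3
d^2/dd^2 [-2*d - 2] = 0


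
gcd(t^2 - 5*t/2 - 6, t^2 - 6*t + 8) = t - 4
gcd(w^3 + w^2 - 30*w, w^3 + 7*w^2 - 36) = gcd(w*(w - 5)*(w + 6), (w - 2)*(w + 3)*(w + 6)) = w + 6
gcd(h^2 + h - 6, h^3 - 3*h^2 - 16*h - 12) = 1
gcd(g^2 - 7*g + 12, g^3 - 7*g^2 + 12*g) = g^2 - 7*g + 12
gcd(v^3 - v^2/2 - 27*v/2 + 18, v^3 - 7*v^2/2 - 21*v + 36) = v^2 + 5*v/2 - 6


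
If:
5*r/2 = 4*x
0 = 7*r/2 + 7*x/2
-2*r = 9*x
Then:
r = 0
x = 0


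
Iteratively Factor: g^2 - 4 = (g + 2)*(g - 2)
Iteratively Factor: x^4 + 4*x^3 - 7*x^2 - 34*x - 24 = (x + 2)*(x^3 + 2*x^2 - 11*x - 12) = (x - 3)*(x + 2)*(x^2 + 5*x + 4) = (x - 3)*(x + 2)*(x + 4)*(x + 1)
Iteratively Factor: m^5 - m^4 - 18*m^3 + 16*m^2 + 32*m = (m - 2)*(m^4 + m^3 - 16*m^2 - 16*m) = (m - 2)*(m + 4)*(m^3 - 3*m^2 - 4*m) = (m - 2)*(m + 1)*(m + 4)*(m^2 - 4*m) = (m - 4)*(m - 2)*(m + 1)*(m + 4)*(m)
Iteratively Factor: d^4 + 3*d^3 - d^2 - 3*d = (d + 3)*(d^3 - d) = (d - 1)*(d + 3)*(d^2 + d) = d*(d - 1)*(d + 3)*(d + 1)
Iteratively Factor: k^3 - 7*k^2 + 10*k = (k - 5)*(k^2 - 2*k) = (k - 5)*(k - 2)*(k)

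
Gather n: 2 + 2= 4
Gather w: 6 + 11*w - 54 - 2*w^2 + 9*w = -2*w^2 + 20*w - 48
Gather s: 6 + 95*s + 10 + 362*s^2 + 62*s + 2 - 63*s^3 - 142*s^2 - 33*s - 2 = -63*s^3 + 220*s^2 + 124*s + 16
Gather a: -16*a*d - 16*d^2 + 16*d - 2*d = -16*a*d - 16*d^2 + 14*d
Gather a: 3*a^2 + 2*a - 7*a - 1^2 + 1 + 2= 3*a^2 - 5*a + 2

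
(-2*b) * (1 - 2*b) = 4*b^2 - 2*b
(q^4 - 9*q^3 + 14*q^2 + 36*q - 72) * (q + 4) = q^5 - 5*q^4 - 22*q^3 + 92*q^2 + 72*q - 288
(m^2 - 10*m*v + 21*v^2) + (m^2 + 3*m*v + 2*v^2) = 2*m^2 - 7*m*v + 23*v^2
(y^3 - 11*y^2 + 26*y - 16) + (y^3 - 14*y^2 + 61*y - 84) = 2*y^3 - 25*y^2 + 87*y - 100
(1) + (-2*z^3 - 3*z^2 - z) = -2*z^3 - 3*z^2 - z + 1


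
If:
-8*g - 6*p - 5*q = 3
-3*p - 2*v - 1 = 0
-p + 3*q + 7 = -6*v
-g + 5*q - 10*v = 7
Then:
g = -241/828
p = 73/276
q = -187/414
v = -165/184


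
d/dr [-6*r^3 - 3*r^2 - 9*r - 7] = -18*r^2 - 6*r - 9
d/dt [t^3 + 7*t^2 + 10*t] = 3*t^2 + 14*t + 10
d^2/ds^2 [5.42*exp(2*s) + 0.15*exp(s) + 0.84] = (21.68*exp(s) + 0.15)*exp(s)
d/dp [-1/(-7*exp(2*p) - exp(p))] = (-14*exp(p) - 1)*exp(-p)/(7*exp(p) + 1)^2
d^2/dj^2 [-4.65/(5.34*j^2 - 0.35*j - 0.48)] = (-265.19508*j^2 + 17.3817*j + 4.65*(10.68*j - 0.35)*(21.36*j - 0.7) + 23.83776)/(-5.34*j^2 + 0.35*j + 0.48)^3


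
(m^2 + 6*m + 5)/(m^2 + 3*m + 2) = (m + 5)/(m + 2)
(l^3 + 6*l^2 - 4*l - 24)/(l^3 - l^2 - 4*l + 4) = (l + 6)/(l - 1)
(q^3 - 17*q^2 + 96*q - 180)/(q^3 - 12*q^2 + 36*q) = (q - 5)/q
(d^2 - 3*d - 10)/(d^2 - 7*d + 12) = (d^2 - 3*d - 10)/(d^2 - 7*d + 12)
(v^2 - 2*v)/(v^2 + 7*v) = (v - 2)/(v + 7)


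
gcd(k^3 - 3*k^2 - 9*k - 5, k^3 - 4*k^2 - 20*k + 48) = 1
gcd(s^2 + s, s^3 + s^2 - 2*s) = s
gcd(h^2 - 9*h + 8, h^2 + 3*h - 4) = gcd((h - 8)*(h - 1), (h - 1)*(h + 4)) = h - 1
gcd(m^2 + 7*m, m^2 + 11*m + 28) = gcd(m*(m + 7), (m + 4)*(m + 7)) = m + 7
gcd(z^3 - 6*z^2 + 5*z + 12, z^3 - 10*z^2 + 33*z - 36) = z^2 - 7*z + 12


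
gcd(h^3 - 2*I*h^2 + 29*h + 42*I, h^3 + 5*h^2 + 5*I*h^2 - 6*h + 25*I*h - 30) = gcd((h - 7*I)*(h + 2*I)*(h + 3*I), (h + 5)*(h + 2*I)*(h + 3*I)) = h^2 + 5*I*h - 6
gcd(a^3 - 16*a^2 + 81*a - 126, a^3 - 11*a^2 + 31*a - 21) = a^2 - 10*a + 21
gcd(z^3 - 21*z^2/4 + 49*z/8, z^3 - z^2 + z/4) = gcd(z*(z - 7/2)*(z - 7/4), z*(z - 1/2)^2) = z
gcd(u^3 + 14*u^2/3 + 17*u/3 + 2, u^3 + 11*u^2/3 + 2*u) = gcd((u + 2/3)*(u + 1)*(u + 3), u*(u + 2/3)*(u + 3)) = u^2 + 11*u/3 + 2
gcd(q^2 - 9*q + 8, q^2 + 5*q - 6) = q - 1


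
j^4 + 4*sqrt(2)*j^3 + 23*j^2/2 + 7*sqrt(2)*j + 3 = (j + sqrt(2)/2)*(j + sqrt(2))^2*(j + 3*sqrt(2)/2)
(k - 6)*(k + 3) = k^2 - 3*k - 18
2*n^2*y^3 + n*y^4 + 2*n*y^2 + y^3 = y^2*(2*n + y)*(n*y + 1)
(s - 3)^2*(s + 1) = s^3 - 5*s^2 + 3*s + 9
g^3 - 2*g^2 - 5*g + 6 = (g - 3)*(g - 1)*(g + 2)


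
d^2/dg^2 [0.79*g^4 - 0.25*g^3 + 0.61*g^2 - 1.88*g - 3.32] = 9.48*g^2 - 1.5*g + 1.22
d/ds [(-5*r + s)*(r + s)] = -4*r + 2*s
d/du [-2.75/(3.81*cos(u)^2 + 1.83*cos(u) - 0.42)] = -(20.955*cos(u) + 5.0325)*sin(u)/(3.81*cos(u)^2 + 1.83*cos(u) - 0.42)^2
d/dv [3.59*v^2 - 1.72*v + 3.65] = 7.18*v - 1.72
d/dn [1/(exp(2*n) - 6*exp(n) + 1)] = 2*(3 - exp(n))*exp(n)/(exp(2*n) - 6*exp(n) + 1)^2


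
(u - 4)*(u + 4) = u^2 - 16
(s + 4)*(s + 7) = s^2 + 11*s + 28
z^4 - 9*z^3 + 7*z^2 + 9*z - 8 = (z - 8)*(z - 1)^2*(z + 1)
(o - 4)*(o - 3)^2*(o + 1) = o^4 - 9*o^3 + 23*o^2 - 3*o - 36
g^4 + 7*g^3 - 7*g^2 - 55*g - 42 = (g - 3)*(g + 1)*(g + 2)*(g + 7)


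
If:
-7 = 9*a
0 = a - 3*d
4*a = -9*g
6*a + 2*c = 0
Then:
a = -7/9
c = 7/3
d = -7/27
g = 28/81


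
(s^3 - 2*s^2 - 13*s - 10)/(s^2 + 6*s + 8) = (s^2 - 4*s - 5)/(s + 4)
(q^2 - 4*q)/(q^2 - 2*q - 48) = q*(4 - q)/(-q^2 + 2*q + 48)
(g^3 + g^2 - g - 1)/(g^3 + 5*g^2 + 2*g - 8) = (g^2 + 2*g + 1)/(g^2 + 6*g + 8)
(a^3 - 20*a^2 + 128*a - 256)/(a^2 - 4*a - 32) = (a^2 - 12*a + 32)/(a + 4)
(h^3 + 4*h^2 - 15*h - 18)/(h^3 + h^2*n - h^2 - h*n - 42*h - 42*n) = (h^2 - 2*h - 3)/(h^2 + h*n - 7*h - 7*n)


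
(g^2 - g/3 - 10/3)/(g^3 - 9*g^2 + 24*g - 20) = (g + 5/3)/(g^2 - 7*g + 10)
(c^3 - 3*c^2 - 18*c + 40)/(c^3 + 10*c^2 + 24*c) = (c^2 - 7*c + 10)/(c*(c + 6))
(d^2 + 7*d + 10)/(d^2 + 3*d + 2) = (d + 5)/(d + 1)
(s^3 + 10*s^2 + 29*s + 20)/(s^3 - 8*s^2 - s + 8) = (s^2 + 9*s + 20)/(s^2 - 9*s + 8)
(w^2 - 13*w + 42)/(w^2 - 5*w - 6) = (w - 7)/(w + 1)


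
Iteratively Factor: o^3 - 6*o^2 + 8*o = (o)*(o^2 - 6*o + 8) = o*(o - 2)*(o - 4)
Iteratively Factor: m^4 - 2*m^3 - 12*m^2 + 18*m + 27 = (m - 3)*(m^3 + m^2 - 9*m - 9) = (m - 3)^2*(m^2 + 4*m + 3) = (m - 3)^2*(m + 3)*(m + 1)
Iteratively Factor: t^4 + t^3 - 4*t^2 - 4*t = (t)*(t^3 + t^2 - 4*t - 4) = t*(t - 2)*(t^2 + 3*t + 2) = t*(t - 2)*(t + 1)*(t + 2)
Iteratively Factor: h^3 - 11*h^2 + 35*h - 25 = (h - 5)*(h^2 - 6*h + 5) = (h - 5)*(h - 1)*(h - 5)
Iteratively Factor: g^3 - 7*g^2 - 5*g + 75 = (g - 5)*(g^2 - 2*g - 15) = (g - 5)*(g + 3)*(g - 5)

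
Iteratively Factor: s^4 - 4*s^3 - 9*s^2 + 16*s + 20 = (s + 2)*(s^3 - 6*s^2 + 3*s + 10) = (s - 2)*(s + 2)*(s^2 - 4*s - 5) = (s - 5)*(s - 2)*(s + 2)*(s + 1)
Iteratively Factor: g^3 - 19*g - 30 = (g - 5)*(g^2 + 5*g + 6) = (g - 5)*(g + 2)*(g + 3)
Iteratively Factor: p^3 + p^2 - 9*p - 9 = (p + 1)*(p^2 - 9) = (p - 3)*(p + 1)*(p + 3)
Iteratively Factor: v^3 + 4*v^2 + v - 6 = (v - 1)*(v^2 + 5*v + 6) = (v - 1)*(v + 2)*(v + 3)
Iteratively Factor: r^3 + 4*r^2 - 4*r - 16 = (r - 2)*(r^2 + 6*r + 8) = (r - 2)*(r + 2)*(r + 4)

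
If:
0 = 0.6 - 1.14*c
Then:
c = 0.53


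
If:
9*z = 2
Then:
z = 2/9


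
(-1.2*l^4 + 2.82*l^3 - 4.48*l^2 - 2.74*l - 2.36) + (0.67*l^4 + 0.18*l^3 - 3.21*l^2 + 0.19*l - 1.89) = -0.53*l^4 + 3.0*l^3 - 7.69*l^2 - 2.55*l - 4.25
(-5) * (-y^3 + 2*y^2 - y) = 5*y^3 - 10*y^2 + 5*y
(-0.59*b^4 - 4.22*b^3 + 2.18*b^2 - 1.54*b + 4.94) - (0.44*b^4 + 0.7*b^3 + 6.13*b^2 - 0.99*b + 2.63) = -1.03*b^4 - 4.92*b^3 - 3.95*b^2 - 0.55*b + 2.31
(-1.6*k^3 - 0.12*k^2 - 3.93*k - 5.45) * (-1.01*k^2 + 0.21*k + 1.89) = 1.616*k^5 - 0.2148*k^4 + 0.9201*k^3 + 4.4524*k^2 - 8.5722*k - 10.3005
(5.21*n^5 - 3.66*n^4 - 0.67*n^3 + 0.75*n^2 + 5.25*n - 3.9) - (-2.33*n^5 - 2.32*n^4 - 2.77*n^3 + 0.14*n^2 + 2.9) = 7.54*n^5 - 1.34*n^4 + 2.1*n^3 + 0.61*n^2 + 5.25*n - 6.8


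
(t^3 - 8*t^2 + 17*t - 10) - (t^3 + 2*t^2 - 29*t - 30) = -10*t^2 + 46*t + 20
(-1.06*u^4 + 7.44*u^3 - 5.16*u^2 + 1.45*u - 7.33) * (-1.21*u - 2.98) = 1.2826*u^5 - 5.8436*u^4 - 15.9276*u^3 + 13.6223*u^2 + 4.5483*u + 21.8434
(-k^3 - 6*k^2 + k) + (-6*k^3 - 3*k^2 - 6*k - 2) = -7*k^3 - 9*k^2 - 5*k - 2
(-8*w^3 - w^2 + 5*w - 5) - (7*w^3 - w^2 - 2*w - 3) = -15*w^3 + 7*w - 2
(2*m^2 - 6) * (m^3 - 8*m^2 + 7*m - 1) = 2*m^5 - 16*m^4 + 8*m^3 + 46*m^2 - 42*m + 6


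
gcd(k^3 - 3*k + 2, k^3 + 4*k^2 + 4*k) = k + 2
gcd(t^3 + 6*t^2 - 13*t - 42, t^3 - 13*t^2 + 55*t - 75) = t - 3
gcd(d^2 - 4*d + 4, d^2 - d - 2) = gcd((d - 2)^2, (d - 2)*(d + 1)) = d - 2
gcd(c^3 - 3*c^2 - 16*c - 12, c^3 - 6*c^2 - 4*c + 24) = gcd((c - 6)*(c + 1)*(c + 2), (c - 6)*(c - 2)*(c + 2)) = c^2 - 4*c - 12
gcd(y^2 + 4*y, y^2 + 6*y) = y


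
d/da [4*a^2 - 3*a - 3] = 8*a - 3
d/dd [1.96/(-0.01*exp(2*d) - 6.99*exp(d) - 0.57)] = (0.0392*exp(d) + 13.7004)*exp(d)/(0.01*exp(2*d) + 6.99*exp(d) + 0.57)^2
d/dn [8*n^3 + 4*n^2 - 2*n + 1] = 24*n^2 + 8*n - 2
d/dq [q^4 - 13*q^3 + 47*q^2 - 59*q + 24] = 4*q^3 - 39*q^2 + 94*q - 59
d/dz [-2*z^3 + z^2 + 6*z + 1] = -6*z^2 + 2*z + 6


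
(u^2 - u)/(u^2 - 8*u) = (u - 1)/(u - 8)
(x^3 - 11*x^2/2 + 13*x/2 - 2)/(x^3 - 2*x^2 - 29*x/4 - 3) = 2*(2*x^2 - 3*x + 1)/(4*x^2 + 8*x + 3)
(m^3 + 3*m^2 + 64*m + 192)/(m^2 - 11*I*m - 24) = (m^2 + m*(3 + 8*I) + 24*I)/(m - 3*I)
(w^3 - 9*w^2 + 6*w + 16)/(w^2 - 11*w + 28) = (w^3 - 9*w^2 + 6*w + 16)/(w^2 - 11*w + 28)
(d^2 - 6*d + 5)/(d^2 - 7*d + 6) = (d - 5)/(d - 6)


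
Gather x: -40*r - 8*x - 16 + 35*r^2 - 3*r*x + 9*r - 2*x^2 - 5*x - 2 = 35*r^2 - 31*r - 2*x^2 + x*(-3*r - 13) - 18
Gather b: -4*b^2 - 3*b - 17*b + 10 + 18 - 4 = -4*b^2 - 20*b + 24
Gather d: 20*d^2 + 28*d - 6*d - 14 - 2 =20*d^2 + 22*d - 16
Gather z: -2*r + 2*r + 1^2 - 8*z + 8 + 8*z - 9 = 0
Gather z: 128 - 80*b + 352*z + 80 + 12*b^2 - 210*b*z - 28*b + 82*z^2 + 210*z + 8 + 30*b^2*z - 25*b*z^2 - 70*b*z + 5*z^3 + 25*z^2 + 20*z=12*b^2 - 108*b + 5*z^3 + z^2*(107 - 25*b) + z*(30*b^2 - 280*b + 582) + 216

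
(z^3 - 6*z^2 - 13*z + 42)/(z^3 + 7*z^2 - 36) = (z - 7)/(z + 6)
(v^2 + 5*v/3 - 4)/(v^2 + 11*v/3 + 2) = (3*v - 4)/(3*v + 2)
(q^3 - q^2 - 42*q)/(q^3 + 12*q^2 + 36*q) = (q - 7)/(q + 6)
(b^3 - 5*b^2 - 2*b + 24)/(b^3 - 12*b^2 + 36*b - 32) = (b^3 - 5*b^2 - 2*b + 24)/(b^3 - 12*b^2 + 36*b - 32)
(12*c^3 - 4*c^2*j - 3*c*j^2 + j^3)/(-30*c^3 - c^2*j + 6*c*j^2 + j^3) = (-6*c^2 - c*j + j^2)/(15*c^2 + 8*c*j + j^2)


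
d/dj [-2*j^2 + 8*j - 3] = 8 - 4*j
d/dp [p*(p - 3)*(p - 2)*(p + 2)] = 4*p^3 - 9*p^2 - 8*p + 12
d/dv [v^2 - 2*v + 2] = 2*v - 2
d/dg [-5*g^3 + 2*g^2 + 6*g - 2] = -15*g^2 + 4*g + 6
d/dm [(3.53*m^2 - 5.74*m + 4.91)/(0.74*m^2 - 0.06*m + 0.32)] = (4.0358*m^2 - 5.0076*m - 1.5422)/(0.5476*m^4 - 0.0888*m^3 + 0.4772*m^2 - 0.0384*m + 0.1024)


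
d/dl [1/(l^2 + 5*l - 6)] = (-2*l - 5)/(l^2 + 5*l - 6)^2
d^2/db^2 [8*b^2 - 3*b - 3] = 16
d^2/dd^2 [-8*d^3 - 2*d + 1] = -48*d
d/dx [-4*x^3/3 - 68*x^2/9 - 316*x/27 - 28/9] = -4*x^2 - 136*x/9 - 316/27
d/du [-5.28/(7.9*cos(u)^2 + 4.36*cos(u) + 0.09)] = -(83.424*cos(u) + 23.0208)*sin(u)/(7.9*cos(u)^2 + 4.36*cos(u) + 0.09)^2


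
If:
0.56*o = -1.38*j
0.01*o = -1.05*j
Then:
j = 0.00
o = 0.00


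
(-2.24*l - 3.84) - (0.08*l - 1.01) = -2.32*l - 2.83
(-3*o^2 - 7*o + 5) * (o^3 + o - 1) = -3*o^5 - 7*o^4 + 2*o^3 - 4*o^2 + 12*o - 5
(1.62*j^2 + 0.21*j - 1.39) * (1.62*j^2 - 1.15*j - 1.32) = 2.6244*j^4 - 1.5228*j^3 - 4.6317*j^2 + 1.3213*j + 1.8348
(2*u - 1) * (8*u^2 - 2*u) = 16*u^3 - 12*u^2 + 2*u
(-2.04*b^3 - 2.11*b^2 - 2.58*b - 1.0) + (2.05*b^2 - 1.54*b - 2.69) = -2.04*b^3 - 0.0600000000000001*b^2 - 4.12*b - 3.69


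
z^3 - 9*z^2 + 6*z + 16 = (z - 8)*(z - 2)*(z + 1)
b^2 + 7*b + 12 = (b + 3)*(b + 4)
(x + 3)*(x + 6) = x^2 + 9*x + 18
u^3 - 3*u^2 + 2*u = u*(u - 2)*(u - 1)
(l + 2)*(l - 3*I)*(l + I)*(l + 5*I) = l^4 + 2*l^3 + 3*I*l^3 + 13*l^2 + 6*I*l^2 + 26*l + 15*I*l + 30*I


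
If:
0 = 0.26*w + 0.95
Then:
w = -3.65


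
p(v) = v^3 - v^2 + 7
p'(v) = 3*v^2 - 2*v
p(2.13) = 12.13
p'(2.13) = 9.35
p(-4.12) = -79.91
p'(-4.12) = 59.16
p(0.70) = 6.85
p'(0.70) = 0.07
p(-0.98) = 5.10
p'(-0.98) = 4.84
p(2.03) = 11.24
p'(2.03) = 8.30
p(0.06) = 7.00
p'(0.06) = -0.11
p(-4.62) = -112.96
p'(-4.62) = 73.27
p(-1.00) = 5.00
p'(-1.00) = 5.00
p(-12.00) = -1865.00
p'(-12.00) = 456.00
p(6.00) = 187.00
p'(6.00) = 96.00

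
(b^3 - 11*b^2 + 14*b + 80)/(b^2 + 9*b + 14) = (b^2 - 13*b + 40)/(b + 7)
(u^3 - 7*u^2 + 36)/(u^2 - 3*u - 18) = (u^2 - u - 6)/(u + 3)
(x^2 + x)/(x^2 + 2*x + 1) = x/(x + 1)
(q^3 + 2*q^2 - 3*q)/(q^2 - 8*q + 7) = q*(q + 3)/(q - 7)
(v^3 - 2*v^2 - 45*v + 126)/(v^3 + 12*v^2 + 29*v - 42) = (v^2 - 9*v + 18)/(v^2 + 5*v - 6)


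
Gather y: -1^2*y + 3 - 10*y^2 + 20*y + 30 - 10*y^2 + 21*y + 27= -20*y^2 + 40*y + 60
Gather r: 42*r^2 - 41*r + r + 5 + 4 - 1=42*r^2 - 40*r + 8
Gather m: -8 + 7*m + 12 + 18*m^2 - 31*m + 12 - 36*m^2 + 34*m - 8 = -18*m^2 + 10*m + 8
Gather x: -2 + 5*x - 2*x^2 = -2*x^2 + 5*x - 2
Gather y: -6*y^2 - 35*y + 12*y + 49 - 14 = -6*y^2 - 23*y + 35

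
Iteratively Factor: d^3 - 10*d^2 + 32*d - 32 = (d - 4)*(d^2 - 6*d + 8) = (d - 4)*(d - 2)*(d - 4)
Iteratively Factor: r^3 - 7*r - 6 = (r + 1)*(r^2 - r - 6) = (r - 3)*(r + 1)*(r + 2)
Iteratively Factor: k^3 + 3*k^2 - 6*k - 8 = (k - 2)*(k^2 + 5*k + 4) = (k - 2)*(k + 1)*(k + 4)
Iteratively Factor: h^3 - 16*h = (h)*(h^2 - 16) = h*(h + 4)*(h - 4)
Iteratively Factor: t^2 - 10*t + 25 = (t - 5)*(t - 5)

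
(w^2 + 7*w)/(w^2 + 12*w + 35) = w/(w + 5)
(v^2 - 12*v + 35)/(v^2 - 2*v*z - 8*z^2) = (-v^2 + 12*v - 35)/(-v^2 + 2*v*z + 8*z^2)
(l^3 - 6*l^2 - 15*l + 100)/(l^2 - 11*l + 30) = (l^2 - l - 20)/(l - 6)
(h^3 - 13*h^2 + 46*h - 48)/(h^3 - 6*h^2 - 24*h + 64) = (h - 3)/(h + 4)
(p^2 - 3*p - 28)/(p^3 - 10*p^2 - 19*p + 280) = (p + 4)/(p^2 - 3*p - 40)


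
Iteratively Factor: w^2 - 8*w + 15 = (w - 3)*(w - 5)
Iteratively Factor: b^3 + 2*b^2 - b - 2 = (b + 1)*(b^2 + b - 2) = (b + 1)*(b + 2)*(b - 1)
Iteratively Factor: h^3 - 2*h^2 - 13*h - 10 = (h + 1)*(h^2 - 3*h - 10) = (h - 5)*(h + 1)*(h + 2)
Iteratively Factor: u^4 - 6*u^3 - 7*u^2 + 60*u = (u + 3)*(u^3 - 9*u^2 + 20*u) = u*(u + 3)*(u^2 - 9*u + 20) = u*(u - 4)*(u + 3)*(u - 5)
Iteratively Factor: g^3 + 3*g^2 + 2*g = (g + 1)*(g^2 + 2*g) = g*(g + 1)*(g + 2)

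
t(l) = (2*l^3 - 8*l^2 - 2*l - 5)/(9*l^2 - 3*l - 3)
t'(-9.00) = 0.22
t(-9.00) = -2.78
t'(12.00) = 0.23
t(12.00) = 1.81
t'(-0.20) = -8.53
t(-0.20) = 2.42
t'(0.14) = 1.02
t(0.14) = 1.67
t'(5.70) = 0.25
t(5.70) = 0.35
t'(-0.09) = -3.00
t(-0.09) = 1.84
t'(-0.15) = -5.28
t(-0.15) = 2.08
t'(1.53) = 1.73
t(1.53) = -1.46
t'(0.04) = -0.36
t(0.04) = 1.64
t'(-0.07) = -2.46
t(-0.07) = 1.78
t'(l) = (3 - 18*l)*(2*l^3 - 8*l^2 - 2*l - 5)/(9*l^2 - 3*l - 3)^2 + (6*l^2 - 16*l - 2)/(9*l^2 - 3*l - 3) = (6*l^4 - 4*l^3 + 8*l^2 + 46*l - 3)/(3*(9*l^4 - 6*l^3 - 5*l^2 + 2*l + 1))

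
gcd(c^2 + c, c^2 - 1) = c + 1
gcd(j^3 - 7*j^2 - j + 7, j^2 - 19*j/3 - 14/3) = j - 7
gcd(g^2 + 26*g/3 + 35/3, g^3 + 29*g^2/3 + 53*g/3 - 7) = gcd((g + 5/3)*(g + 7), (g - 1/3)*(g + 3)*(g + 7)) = g + 7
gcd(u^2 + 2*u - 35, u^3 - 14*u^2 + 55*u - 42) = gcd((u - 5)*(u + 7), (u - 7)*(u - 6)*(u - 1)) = 1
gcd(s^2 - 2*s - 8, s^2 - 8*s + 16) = s - 4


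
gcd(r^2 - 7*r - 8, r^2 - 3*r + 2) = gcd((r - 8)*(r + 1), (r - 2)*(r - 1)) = 1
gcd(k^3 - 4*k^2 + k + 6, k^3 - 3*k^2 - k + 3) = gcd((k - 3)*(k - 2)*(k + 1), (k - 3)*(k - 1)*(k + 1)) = k^2 - 2*k - 3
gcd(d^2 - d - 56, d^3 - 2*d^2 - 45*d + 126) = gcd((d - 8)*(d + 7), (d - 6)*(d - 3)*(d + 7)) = d + 7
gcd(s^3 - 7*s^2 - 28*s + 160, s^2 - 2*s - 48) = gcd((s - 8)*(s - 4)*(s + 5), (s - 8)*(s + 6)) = s - 8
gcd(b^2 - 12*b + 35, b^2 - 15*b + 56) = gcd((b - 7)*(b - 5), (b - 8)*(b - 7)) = b - 7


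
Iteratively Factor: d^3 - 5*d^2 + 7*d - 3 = (d - 1)*(d^2 - 4*d + 3) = (d - 1)^2*(d - 3)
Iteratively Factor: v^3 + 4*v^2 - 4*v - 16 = (v - 2)*(v^2 + 6*v + 8) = (v - 2)*(v + 2)*(v + 4)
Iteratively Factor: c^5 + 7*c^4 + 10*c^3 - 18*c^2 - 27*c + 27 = (c + 3)*(c^4 + 4*c^3 - 2*c^2 - 12*c + 9) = (c - 1)*(c + 3)*(c^3 + 5*c^2 + 3*c - 9) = (c - 1)^2*(c + 3)*(c^2 + 6*c + 9) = (c - 1)^2*(c + 3)^2*(c + 3)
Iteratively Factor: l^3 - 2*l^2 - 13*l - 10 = (l - 5)*(l^2 + 3*l + 2) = (l - 5)*(l + 2)*(l + 1)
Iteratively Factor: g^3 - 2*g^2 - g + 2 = (g - 1)*(g^2 - g - 2) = (g - 2)*(g - 1)*(g + 1)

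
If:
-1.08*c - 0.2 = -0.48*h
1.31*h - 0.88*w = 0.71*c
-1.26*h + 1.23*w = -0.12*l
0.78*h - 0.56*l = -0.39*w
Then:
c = -0.41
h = -0.50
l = -0.99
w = -0.42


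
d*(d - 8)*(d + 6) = d^3 - 2*d^2 - 48*d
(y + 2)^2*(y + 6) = y^3 + 10*y^2 + 28*y + 24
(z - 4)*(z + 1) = z^2 - 3*z - 4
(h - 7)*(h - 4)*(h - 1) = h^3 - 12*h^2 + 39*h - 28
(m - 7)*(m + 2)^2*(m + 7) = m^4 + 4*m^3 - 45*m^2 - 196*m - 196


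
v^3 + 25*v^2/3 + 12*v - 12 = (v - 2/3)*(v + 3)*(v + 6)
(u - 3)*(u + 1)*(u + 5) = u^3 + 3*u^2 - 13*u - 15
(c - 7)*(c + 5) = c^2 - 2*c - 35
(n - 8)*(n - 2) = n^2 - 10*n + 16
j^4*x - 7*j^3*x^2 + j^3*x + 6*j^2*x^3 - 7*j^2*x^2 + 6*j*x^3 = j*(j - 6*x)*(j - x)*(j*x + x)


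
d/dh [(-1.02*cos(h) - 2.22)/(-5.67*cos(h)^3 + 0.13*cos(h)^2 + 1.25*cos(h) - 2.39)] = (11.5668*cos(h)^3 + 37.6296*cos(h)^2 - 0.5772*cos(h) - 5.2128)*sin(h)/(32.1489*cos(h)^6 - 1.4742*cos(h)^5 - 14.1581*cos(h)^4 + 27.4276*cos(h)^3 + 0.9411*cos(h)^2 - 5.975*cos(h) + 5.7121)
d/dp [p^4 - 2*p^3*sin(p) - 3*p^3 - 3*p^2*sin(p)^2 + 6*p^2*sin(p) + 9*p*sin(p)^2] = -2*p^3*cos(p) + 4*p^3 - 3*p^2*sin(2*p) + 6*sqrt(2)*p^2*cos(p + pi/4) - 9*p^2 + 12*p*sin(p) + 9*p*sin(2*p) + 3*p*cos(2*p) - 3*p - 9*cos(2*p)/2 + 9/2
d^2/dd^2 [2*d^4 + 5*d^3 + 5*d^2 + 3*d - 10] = 24*d^2 + 30*d + 10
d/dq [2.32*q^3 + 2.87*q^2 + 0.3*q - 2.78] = 6.96*q^2 + 5.74*q + 0.3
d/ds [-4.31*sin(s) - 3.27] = -4.31*cos(s)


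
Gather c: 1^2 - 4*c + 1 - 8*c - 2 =-12*c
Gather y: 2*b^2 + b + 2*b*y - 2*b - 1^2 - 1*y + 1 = 2*b^2 - b + y*(2*b - 1)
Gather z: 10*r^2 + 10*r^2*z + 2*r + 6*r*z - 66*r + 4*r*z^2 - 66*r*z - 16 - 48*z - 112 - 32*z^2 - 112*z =10*r^2 - 64*r + z^2*(4*r - 32) + z*(10*r^2 - 60*r - 160) - 128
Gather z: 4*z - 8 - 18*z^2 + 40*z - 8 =-18*z^2 + 44*z - 16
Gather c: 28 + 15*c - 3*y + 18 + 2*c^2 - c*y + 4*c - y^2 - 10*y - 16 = 2*c^2 + c*(19 - y) - y^2 - 13*y + 30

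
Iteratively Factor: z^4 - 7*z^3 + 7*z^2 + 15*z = (z - 5)*(z^3 - 2*z^2 - 3*z) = z*(z - 5)*(z^2 - 2*z - 3) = z*(z - 5)*(z + 1)*(z - 3)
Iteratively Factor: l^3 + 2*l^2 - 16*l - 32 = (l - 4)*(l^2 + 6*l + 8) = (l - 4)*(l + 4)*(l + 2)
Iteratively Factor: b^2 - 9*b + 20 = (b - 4)*(b - 5)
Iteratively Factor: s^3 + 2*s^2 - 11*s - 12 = (s + 1)*(s^2 + s - 12) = (s - 3)*(s + 1)*(s + 4)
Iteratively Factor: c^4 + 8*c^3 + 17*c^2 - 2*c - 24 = (c + 2)*(c^3 + 6*c^2 + 5*c - 12) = (c + 2)*(c + 3)*(c^2 + 3*c - 4) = (c + 2)*(c + 3)*(c + 4)*(c - 1)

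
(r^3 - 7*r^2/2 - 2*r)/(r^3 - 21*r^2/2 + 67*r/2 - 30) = r*(2*r + 1)/(2*r^2 - 13*r + 15)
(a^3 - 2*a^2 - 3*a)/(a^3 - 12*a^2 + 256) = a*(a^2 - 2*a - 3)/(a^3 - 12*a^2 + 256)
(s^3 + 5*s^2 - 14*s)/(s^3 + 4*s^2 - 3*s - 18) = s*(s + 7)/(s^2 + 6*s + 9)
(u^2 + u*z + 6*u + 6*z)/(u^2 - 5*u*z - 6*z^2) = (-u - 6)/(-u + 6*z)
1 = 1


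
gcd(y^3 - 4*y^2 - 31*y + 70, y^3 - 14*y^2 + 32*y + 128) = 1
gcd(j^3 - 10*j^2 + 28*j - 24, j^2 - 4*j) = 1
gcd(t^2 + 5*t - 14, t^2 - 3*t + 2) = t - 2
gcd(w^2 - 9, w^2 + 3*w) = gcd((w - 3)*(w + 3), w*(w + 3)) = w + 3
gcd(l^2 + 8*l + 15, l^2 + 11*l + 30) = l + 5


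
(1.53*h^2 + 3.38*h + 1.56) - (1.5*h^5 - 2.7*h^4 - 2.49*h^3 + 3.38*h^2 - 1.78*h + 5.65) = -1.5*h^5 + 2.7*h^4 + 2.49*h^3 - 1.85*h^2 + 5.16*h - 4.09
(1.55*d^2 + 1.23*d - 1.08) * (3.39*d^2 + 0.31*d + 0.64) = 5.2545*d^4 + 4.6502*d^3 - 2.2879*d^2 + 0.4524*d - 0.6912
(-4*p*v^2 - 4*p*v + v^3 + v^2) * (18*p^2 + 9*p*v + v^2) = -72*p^3*v^2 - 72*p^3*v - 18*p^2*v^3 - 18*p^2*v^2 + 5*p*v^4 + 5*p*v^3 + v^5 + v^4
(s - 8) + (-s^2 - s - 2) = -s^2 - 10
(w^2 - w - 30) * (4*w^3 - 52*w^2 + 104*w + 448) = 4*w^5 - 56*w^4 + 36*w^3 + 1904*w^2 - 3568*w - 13440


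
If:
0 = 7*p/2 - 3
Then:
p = 6/7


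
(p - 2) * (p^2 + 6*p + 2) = p^3 + 4*p^2 - 10*p - 4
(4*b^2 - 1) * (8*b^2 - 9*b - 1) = 32*b^4 - 36*b^3 - 12*b^2 + 9*b + 1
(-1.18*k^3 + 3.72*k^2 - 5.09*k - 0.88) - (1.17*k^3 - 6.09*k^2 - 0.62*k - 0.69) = -2.35*k^3 + 9.81*k^2 - 4.47*k - 0.19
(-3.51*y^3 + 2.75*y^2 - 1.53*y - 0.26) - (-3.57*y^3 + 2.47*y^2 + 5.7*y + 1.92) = 0.0600000000000001*y^3 + 0.28*y^2 - 7.23*y - 2.18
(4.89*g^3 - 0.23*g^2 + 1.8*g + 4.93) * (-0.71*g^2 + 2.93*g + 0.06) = -3.4719*g^5 + 14.491*g^4 - 1.6585*g^3 + 1.7599*g^2 + 14.5529*g + 0.2958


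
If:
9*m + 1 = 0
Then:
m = -1/9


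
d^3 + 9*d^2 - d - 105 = (d - 3)*(d + 5)*(d + 7)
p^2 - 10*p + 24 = (p - 6)*(p - 4)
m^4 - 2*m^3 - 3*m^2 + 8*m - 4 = (m - 2)*(m - 1)^2*(m + 2)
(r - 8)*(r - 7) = r^2 - 15*r + 56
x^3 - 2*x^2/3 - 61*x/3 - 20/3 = (x - 5)*(x + 1/3)*(x + 4)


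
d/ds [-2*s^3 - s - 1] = -6*s^2 - 1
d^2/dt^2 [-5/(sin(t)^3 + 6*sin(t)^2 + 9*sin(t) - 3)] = 15*(3*sin(t)^6 + 22*sin(t)^5 + 50*sin(t)^4 + 31*sin(t)^3 - 39*sin(t)^2 - 105*sin(t) - 66)/(sin(t)^3 + 6*sin(t)^2 + 9*sin(t) - 3)^3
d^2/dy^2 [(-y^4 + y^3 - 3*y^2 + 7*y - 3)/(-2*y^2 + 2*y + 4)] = (y^6 - 3*y^5 - 3*y^4 + 9*y^3 + 45*y^2 - 63*y + 35)/(y^6 - 3*y^5 - 3*y^4 + 11*y^3 + 6*y^2 - 12*y - 8)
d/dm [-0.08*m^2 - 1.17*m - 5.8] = -0.16*m - 1.17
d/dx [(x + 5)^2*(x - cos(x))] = (x + 5)*(2*x + (x + 5)*(sin(x) + 1) - 2*cos(x))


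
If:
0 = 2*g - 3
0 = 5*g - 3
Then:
No Solution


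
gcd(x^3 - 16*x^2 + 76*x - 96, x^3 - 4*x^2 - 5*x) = 1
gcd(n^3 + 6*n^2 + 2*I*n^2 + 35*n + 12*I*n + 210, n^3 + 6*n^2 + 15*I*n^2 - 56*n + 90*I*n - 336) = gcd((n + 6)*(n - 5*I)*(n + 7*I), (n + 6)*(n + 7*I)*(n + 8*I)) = n^2 + n*(6 + 7*I) + 42*I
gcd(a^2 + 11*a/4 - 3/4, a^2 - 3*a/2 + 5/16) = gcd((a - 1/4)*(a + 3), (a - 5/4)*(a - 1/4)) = a - 1/4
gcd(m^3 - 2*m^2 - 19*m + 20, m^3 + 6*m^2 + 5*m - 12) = m^2 + 3*m - 4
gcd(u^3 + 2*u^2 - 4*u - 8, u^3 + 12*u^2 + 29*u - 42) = 1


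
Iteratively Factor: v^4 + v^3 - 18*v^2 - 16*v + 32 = (v - 1)*(v^3 + 2*v^2 - 16*v - 32) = (v - 1)*(v + 4)*(v^2 - 2*v - 8) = (v - 4)*(v - 1)*(v + 4)*(v + 2)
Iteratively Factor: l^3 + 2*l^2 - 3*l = (l - 1)*(l^2 + 3*l) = (l - 1)*(l + 3)*(l)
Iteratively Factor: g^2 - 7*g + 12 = (g - 3)*(g - 4)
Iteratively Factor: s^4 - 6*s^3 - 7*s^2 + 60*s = (s - 5)*(s^3 - s^2 - 12*s) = s*(s - 5)*(s^2 - s - 12) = s*(s - 5)*(s + 3)*(s - 4)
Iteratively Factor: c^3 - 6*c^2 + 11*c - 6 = (c - 3)*(c^2 - 3*c + 2) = (c - 3)*(c - 2)*(c - 1)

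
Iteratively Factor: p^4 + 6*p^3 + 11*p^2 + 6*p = (p + 3)*(p^3 + 3*p^2 + 2*p) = (p + 2)*(p + 3)*(p^2 + p) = (p + 1)*(p + 2)*(p + 3)*(p)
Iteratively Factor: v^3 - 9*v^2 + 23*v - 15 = (v - 1)*(v^2 - 8*v + 15) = (v - 3)*(v - 1)*(v - 5)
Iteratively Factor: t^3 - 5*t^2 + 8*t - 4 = (t - 2)*(t^2 - 3*t + 2) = (t - 2)^2*(t - 1)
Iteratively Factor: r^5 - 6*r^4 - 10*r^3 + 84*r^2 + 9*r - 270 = (r + 2)*(r^4 - 8*r^3 + 6*r^2 + 72*r - 135) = (r + 2)*(r + 3)*(r^3 - 11*r^2 + 39*r - 45) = (r - 3)*(r + 2)*(r + 3)*(r^2 - 8*r + 15) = (r - 5)*(r - 3)*(r + 2)*(r + 3)*(r - 3)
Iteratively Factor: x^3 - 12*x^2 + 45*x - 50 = (x - 5)*(x^2 - 7*x + 10) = (x - 5)^2*(x - 2)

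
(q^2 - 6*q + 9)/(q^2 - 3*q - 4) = (-q^2 + 6*q - 9)/(-q^2 + 3*q + 4)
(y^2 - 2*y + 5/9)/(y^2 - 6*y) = (y^2 - 2*y + 5/9)/(y*(y - 6))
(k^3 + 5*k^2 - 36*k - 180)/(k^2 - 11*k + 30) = (k^2 + 11*k + 30)/(k - 5)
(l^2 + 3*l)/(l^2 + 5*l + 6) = l/(l + 2)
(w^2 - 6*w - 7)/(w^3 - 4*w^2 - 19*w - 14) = 1/(w + 2)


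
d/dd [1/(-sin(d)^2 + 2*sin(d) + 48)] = 2*(sin(d) - 1)*cos(d)/((sin(d) - 8)^2*(sin(d) + 6)^2)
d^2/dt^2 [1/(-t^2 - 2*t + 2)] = 2*(t^2 + 2*t - 4*(t + 1)^2 - 2)/(t^2 + 2*t - 2)^3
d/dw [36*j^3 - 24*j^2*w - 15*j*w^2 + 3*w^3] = -24*j^2 - 30*j*w + 9*w^2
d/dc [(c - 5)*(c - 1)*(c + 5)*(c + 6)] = 4*c^3 + 15*c^2 - 62*c - 125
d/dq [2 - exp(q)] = -exp(q)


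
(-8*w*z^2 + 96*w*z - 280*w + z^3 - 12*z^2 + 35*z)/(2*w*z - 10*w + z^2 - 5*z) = (-8*w*z + 56*w + z^2 - 7*z)/(2*w + z)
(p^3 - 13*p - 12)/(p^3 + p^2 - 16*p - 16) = (p + 3)/(p + 4)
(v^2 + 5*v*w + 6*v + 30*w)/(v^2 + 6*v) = (v + 5*w)/v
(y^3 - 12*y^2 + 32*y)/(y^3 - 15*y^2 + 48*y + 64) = y*(y - 4)/(y^2 - 7*y - 8)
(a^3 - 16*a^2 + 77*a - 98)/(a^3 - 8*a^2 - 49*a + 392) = (a^2 - 9*a + 14)/(a^2 - a - 56)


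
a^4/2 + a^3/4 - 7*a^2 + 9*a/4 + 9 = (a/2 + 1/2)*(a - 3)*(a - 3/2)*(a + 4)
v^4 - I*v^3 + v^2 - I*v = v*(v - I)^2*(v + I)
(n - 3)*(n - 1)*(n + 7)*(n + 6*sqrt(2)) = n^4 + 3*n^3 + 6*sqrt(2)*n^3 - 25*n^2 + 18*sqrt(2)*n^2 - 150*sqrt(2)*n + 21*n + 126*sqrt(2)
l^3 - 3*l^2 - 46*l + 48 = (l - 8)*(l - 1)*(l + 6)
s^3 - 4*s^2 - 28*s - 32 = (s - 8)*(s + 2)^2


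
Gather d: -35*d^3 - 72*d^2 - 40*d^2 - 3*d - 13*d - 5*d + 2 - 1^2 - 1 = -35*d^3 - 112*d^2 - 21*d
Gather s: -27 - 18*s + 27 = -18*s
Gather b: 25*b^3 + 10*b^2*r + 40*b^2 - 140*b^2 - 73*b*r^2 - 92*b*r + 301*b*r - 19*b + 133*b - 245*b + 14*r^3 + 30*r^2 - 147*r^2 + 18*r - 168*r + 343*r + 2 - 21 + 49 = 25*b^3 + b^2*(10*r - 100) + b*(-73*r^2 + 209*r - 131) + 14*r^3 - 117*r^2 + 193*r + 30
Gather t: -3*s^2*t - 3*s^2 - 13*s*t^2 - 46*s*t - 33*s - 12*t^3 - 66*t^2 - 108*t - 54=-3*s^2 - 33*s - 12*t^3 + t^2*(-13*s - 66) + t*(-3*s^2 - 46*s - 108) - 54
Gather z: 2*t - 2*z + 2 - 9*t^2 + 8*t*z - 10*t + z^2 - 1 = -9*t^2 - 8*t + z^2 + z*(8*t - 2) + 1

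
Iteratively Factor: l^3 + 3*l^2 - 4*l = (l + 4)*(l^2 - l) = (l - 1)*(l + 4)*(l)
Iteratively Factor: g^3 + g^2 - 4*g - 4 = (g + 1)*(g^2 - 4) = (g + 1)*(g + 2)*(g - 2)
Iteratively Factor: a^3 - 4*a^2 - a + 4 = (a + 1)*(a^2 - 5*a + 4) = (a - 4)*(a + 1)*(a - 1)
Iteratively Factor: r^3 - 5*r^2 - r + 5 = (r + 1)*(r^2 - 6*r + 5) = (r - 1)*(r + 1)*(r - 5)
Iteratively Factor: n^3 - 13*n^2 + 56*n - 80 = (n - 5)*(n^2 - 8*n + 16) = (n - 5)*(n - 4)*(n - 4)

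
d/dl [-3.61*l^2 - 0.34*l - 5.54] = -7.22*l - 0.34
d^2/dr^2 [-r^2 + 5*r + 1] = -2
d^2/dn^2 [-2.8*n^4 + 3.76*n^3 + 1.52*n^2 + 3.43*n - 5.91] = -33.6*n^2 + 22.56*n + 3.04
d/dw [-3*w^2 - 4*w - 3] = -6*w - 4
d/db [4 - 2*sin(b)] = -2*cos(b)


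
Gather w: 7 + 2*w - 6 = 2*w + 1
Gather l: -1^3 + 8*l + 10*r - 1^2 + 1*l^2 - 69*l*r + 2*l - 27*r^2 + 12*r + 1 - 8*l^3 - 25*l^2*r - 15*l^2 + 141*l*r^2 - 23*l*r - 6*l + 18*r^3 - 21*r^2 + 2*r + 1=-8*l^3 + l^2*(-25*r - 14) + l*(141*r^2 - 92*r + 4) + 18*r^3 - 48*r^2 + 24*r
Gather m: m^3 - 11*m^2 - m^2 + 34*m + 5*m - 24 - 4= m^3 - 12*m^2 + 39*m - 28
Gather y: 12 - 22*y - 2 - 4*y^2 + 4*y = -4*y^2 - 18*y + 10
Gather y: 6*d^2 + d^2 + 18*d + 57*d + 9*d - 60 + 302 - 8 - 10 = 7*d^2 + 84*d + 224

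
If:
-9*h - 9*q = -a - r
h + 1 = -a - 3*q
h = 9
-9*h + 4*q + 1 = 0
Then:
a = -70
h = 9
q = 20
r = 331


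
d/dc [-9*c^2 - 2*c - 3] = -18*c - 2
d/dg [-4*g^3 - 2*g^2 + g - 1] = -12*g^2 - 4*g + 1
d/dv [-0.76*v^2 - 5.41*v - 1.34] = -1.52*v - 5.41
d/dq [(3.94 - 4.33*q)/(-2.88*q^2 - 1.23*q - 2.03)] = (-12.4704*q^2 + 22.6944*q + 13.6361)/(8.2944*q^4 + 7.0848*q^3 + 13.2057*q^2 + 4.9938*q + 4.1209)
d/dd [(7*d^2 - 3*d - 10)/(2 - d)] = (-7*d^2 + 28*d - 16)/(d^2 - 4*d + 4)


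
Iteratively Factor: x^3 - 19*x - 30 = (x + 2)*(x^2 - 2*x - 15) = (x - 5)*(x + 2)*(x + 3)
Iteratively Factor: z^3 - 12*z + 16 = (z - 2)*(z^2 + 2*z - 8) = (z - 2)^2*(z + 4)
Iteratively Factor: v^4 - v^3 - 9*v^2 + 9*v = (v)*(v^3 - v^2 - 9*v + 9) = v*(v + 3)*(v^2 - 4*v + 3) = v*(v - 3)*(v + 3)*(v - 1)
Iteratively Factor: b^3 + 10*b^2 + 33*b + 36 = (b + 4)*(b^2 + 6*b + 9) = (b + 3)*(b + 4)*(b + 3)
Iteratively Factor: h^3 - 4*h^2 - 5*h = (h)*(h^2 - 4*h - 5) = h*(h + 1)*(h - 5)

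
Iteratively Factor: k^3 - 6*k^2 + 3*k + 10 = (k - 2)*(k^2 - 4*k - 5) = (k - 2)*(k + 1)*(k - 5)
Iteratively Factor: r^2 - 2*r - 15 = (r - 5)*(r + 3)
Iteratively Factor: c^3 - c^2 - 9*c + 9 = (c + 3)*(c^2 - 4*c + 3) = (c - 1)*(c + 3)*(c - 3)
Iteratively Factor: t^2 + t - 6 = (t - 2)*(t + 3)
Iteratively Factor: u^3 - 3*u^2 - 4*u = (u - 4)*(u^2 + u) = (u - 4)*(u + 1)*(u)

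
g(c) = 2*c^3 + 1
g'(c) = 6*c^2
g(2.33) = 26.30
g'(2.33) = 32.57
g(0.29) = 1.05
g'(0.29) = 0.50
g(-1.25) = -2.91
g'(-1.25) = 9.38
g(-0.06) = 1.00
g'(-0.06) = 0.02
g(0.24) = 1.03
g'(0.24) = 0.35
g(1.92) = 15.16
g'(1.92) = 22.12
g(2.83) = 46.33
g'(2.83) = 48.05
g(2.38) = 27.96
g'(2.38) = 33.99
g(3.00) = 55.00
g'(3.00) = 54.00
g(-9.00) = -1457.00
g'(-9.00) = 486.00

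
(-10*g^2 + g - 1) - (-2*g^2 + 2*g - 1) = -8*g^2 - g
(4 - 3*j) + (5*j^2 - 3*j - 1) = 5*j^2 - 6*j + 3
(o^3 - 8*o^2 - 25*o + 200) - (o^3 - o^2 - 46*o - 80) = -7*o^2 + 21*o + 280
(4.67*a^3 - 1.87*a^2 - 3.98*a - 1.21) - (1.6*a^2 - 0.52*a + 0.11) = 4.67*a^3 - 3.47*a^2 - 3.46*a - 1.32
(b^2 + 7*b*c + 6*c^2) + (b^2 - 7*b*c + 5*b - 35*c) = 2*b^2 + 5*b + 6*c^2 - 35*c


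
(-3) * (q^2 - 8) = 24 - 3*q^2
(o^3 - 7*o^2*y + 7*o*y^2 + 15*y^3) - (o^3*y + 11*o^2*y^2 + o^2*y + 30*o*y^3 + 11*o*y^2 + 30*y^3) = -o^3*y + o^3 - 11*o^2*y^2 - 8*o^2*y - 30*o*y^3 - 4*o*y^2 - 15*y^3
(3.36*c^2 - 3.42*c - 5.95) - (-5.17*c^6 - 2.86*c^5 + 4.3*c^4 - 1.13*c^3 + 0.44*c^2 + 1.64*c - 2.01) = 5.17*c^6 + 2.86*c^5 - 4.3*c^4 + 1.13*c^3 + 2.92*c^2 - 5.06*c - 3.94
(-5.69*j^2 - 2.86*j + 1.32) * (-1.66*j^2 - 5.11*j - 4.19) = 9.4454*j^4 + 33.8235*j^3 + 36.2645*j^2 + 5.2382*j - 5.5308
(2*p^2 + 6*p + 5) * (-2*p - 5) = -4*p^3 - 22*p^2 - 40*p - 25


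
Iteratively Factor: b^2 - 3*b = (b)*(b - 3)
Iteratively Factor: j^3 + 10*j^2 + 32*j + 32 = (j + 4)*(j^2 + 6*j + 8) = (j + 4)^2*(j + 2)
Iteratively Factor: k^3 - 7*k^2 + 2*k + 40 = (k - 4)*(k^2 - 3*k - 10) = (k - 5)*(k - 4)*(k + 2)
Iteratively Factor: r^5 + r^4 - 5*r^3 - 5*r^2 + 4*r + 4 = (r + 2)*(r^4 - r^3 - 3*r^2 + r + 2) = (r + 1)*(r + 2)*(r^3 - 2*r^2 - r + 2) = (r - 1)*(r + 1)*(r + 2)*(r^2 - r - 2) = (r - 2)*(r - 1)*(r + 1)*(r + 2)*(r + 1)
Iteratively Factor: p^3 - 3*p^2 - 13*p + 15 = (p + 3)*(p^2 - 6*p + 5) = (p - 5)*(p + 3)*(p - 1)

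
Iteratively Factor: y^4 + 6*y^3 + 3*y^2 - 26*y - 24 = (y + 4)*(y^3 + 2*y^2 - 5*y - 6) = (y + 1)*(y + 4)*(y^2 + y - 6) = (y - 2)*(y + 1)*(y + 4)*(y + 3)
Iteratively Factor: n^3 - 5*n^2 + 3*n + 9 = (n - 3)*(n^2 - 2*n - 3) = (n - 3)*(n + 1)*(n - 3)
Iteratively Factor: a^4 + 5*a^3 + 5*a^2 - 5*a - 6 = (a + 1)*(a^3 + 4*a^2 + a - 6) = (a + 1)*(a + 2)*(a^2 + 2*a - 3) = (a - 1)*(a + 1)*(a + 2)*(a + 3)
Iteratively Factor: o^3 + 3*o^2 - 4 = (o + 2)*(o^2 + o - 2) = (o - 1)*(o + 2)*(o + 2)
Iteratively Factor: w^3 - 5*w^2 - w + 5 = (w - 5)*(w^2 - 1) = (w - 5)*(w + 1)*(w - 1)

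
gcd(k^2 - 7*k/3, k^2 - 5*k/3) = k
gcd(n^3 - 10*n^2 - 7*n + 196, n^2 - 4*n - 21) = n - 7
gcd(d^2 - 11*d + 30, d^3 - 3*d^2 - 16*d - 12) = d - 6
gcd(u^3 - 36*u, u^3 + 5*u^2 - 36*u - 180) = u^2 - 36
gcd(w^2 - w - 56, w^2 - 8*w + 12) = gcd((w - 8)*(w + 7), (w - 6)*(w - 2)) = 1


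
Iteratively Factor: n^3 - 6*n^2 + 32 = (n - 4)*(n^2 - 2*n - 8) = (n - 4)*(n + 2)*(n - 4)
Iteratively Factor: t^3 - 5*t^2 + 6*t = (t)*(t^2 - 5*t + 6) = t*(t - 2)*(t - 3)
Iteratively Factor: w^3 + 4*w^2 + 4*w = (w)*(w^2 + 4*w + 4) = w*(w + 2)*(w + 2)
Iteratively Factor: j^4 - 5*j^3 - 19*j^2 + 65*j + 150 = (j - 5)*(j^3 - 19*j - 30) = (j - 5)^2*(j^2 + 5*j + 6) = (j - 5)^2*(j + 2)*(j + 3)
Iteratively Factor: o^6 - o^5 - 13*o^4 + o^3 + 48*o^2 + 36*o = (o + 2)*(o^5 - 3*o^4 - 7*o^3 + 15*o^2 + 18*o) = o*(o + 2)*(o^4 - 3*o^3 - 7*o^2 + 15*o + 18) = o*(o - 3)*(o + 2)*(o^3 - 7*o - 6) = o*(o - 3)*(o + 2)^2*(o^2 - 2*o - 3) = o*(o - 3)^2*(o + 2)^2*(o + 1)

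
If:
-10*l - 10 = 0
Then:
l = -1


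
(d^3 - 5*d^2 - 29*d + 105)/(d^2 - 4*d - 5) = (-d^3 + 5*d^2 + 29*d - 105)/(-d^2 + 4*d + 5)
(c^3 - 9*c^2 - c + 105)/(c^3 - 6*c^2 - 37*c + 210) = (c + 3)/(c + 6)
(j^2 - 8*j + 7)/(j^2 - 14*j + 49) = (j - 1)/(j - 7)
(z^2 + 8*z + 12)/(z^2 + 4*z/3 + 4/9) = 9*(z^2 + 8*z + 12)/(9*z^2 + 12*z + 4)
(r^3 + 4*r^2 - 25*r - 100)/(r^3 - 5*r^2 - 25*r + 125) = (r + 4)/(r - 5)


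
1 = 1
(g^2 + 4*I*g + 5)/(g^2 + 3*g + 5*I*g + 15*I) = (g - I)/(g + 3)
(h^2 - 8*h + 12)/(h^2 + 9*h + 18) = (h^2 - 8*h + 12)/(h^2 + 9*h + 18)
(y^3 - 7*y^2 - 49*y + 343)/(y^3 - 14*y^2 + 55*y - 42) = (y^2 - 49)/(y^2 - 7*y + 6)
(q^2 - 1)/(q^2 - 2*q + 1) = (q + 1)/(q - 1)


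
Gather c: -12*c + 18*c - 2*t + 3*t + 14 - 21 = 6*c + t - 7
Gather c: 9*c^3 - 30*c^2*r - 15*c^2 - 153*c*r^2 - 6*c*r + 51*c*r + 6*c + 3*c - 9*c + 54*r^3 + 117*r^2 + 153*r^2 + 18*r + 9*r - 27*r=9*c^3 + c^2*(-30*r - 15) + c*(-153*r^2 + 45*r) + 54*r^3 + 270*r^2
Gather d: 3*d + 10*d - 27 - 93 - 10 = 13*d - 130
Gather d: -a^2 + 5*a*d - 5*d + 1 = -a^2 + d*(5*a - 5) + 1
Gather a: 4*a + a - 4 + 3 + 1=5*a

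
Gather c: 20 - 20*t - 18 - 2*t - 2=-22*t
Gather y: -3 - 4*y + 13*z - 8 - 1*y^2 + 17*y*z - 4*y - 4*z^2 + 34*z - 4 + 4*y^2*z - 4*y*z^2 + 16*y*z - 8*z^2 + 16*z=y^2*(4*z - 1) + y*(-4*z^2 + 33*z - 8) - 12*z^2 + 63*z - 15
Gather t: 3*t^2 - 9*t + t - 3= 3*t^2 - 8*t - 3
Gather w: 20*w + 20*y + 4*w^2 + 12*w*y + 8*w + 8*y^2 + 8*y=4*w^2 + w*(12*y + 28) + 8*y^2 + 28*y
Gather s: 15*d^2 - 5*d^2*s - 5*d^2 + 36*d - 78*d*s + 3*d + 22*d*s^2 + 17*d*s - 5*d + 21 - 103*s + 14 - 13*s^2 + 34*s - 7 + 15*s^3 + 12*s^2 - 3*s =10*d^2 + 34*d + 15*s^3 + s^2*(22*d - 1) + s*(-5*d^2 - 61*d - 72) + 28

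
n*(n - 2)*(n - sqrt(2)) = n^3 - 2*n^2 - sqrt(2)*n^2 + 2*sqrt(2)*n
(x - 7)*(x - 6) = x^2 - 13*x + 42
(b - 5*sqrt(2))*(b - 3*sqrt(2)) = b^2 - 8*sqrt(2)*b + 30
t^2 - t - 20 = (t - 5)*(t + 4)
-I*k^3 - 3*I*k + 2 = (k - 2*I)*(k + I)*(-I*k + 1)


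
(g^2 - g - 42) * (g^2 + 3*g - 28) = g^4 + 2*g^3 - 73*g^2 - 98*g + 1176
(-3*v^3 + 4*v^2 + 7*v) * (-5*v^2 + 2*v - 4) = 15*v^5 - 26*v^4 - 15*v^3 - 2*v^2 - 28*v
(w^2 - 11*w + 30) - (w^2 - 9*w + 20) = 10 - 2*w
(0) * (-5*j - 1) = 0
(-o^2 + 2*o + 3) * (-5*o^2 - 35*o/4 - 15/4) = 5*o^4 - 5*o^3/4 - 115*o^2/4 - 135*o/4 - 45/4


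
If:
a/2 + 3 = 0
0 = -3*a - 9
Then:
No Solution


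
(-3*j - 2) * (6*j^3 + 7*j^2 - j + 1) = -18*j^4 - 33*j^3 - 11*j^2 - j - 2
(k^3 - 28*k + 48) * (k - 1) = k^4 - k^3 - 28*k^2 + 76*k - 48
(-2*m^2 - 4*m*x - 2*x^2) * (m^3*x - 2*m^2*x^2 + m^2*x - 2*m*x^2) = -2*m^5*x - 2*m^4*x + 6*m^3*x^3 + 4*m^2*x^4 + 6*m^2*x^3 + 4*m*x^4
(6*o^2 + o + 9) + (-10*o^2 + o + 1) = -4*o^2 + 2*o + 10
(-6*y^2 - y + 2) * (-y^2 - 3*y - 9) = 6*y^4 + 19*y^3 + 55*y^2 + 3*y - 18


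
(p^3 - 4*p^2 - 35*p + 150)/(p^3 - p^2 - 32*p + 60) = (p - 5)/(p - 2)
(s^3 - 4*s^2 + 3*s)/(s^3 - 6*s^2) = (s^2 - 4*s + 3)/(s*(s - 6))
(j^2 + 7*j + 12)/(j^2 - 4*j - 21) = (j + 4)/(j - 7)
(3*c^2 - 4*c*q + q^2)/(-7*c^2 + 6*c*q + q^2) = (-3*c + q)/(7*c + q)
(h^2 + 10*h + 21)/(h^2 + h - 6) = (h + 7)/(h - 2)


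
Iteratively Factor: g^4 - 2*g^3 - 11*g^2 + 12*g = (g - 1)*(g^3 - g^2 - 12*g) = (g - 1)*(g + 3)*(g^2 - 4*g) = (g - 4)*(g - 1)*(g + 3)*(g)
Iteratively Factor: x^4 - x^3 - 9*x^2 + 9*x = (x - 1)*(x^3 - 9*x) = (x - 3)*(x - 1)*(x^2 + 3*x) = (x - 3)*(x - 1)*(x + 3)*(x)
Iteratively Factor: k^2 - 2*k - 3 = (k + 1)*(k - 3)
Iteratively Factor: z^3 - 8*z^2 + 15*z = (z)*(z^2 - 8*z + 15) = z*(z - 3)*(z - 5)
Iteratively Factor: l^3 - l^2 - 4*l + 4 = (l + 2)*(l^2 - 3*l + 2) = (l - 2)*(l + 2)*(l - 1)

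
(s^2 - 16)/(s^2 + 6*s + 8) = (s - 4)/(s + 2)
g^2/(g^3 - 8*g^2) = 1/(g - 8)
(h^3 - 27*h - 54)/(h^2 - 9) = (h^2 - 3*h - 18)/(h - 3)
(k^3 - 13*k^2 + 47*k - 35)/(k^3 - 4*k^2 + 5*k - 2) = (k^2 - 12*k + 35)/(k^2 - 3*k + 2)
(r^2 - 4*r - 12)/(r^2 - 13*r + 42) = (r + 2)/(r - 7)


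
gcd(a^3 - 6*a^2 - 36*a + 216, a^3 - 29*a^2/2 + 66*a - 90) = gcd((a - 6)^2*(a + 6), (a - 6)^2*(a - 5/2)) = a^2 - 12*a + 36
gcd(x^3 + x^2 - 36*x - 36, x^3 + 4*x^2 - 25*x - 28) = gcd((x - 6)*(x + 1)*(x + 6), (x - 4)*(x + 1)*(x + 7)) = x + 1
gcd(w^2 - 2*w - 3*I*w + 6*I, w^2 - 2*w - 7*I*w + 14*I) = w - 2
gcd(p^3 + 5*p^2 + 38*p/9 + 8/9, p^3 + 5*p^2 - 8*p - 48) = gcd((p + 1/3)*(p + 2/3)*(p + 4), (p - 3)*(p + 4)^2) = p + 4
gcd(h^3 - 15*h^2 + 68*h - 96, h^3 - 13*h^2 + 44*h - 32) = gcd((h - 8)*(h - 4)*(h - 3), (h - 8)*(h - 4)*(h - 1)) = h^2 - 12*h + 32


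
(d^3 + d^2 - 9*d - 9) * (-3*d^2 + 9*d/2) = -3*d^5 + 3*d^4/2 + 63*d^3/2 - 27*d^2/2 - 81*d/2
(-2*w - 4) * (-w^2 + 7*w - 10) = 2*w^3 - 10*w^2 - 8*w + 40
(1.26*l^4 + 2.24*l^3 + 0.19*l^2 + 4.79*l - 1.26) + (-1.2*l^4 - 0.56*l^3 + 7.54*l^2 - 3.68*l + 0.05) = 0.0600000000000001*l^4 + 1.68*l^3 + 7.73*l^2 + 1.11*l - 1.21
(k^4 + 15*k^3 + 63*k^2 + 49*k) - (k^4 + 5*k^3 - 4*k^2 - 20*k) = 10*k^3 + 67*k^2 + 69*k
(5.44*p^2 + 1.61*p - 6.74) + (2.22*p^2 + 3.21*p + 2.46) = 7.66*p^2 + 4.82*p - 4.28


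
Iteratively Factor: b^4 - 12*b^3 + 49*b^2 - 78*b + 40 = (b - 1)*(b^3 - 11*b^2 + 38*b - 40) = (b - 4)*(b - 1)*(b^2 - 7*b + 10) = (b - 4)*(b - 2)*(b - 1)*(b - 5)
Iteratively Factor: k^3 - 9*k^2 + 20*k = (k)*(k^2 - 9*k + 20) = k*(k - 5)*(k - 4)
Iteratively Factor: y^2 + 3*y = (y)*(y + 3)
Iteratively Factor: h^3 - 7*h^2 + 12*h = (h - 3)*(h^2 - 4*h) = (h - 4)*(h - 3)*(h)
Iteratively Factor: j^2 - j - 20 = (j + 4)*(j - 5)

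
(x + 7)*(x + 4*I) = x^2 + 7*x + 4*I*x + 28*I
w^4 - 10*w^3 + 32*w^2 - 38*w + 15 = (w - 5)*(w - 3)*(w - 1)^2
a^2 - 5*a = a*(a - 5)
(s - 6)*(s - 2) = s^2 - 8*s + 12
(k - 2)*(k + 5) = k^2 + 3*k - 10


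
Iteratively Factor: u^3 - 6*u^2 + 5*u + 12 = (u - 4)*(u^2 - 2*u - 3) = (u - 4)*(u - 3)*(u + 1)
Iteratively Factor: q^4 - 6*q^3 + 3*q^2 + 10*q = (q - 5)*(q^3 - q^2 - 2*q) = (q - 5)*(q + 1)*(q^2 - 2*q) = q*(q - 5)*(q + 1)*(q - 2)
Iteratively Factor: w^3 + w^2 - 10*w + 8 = (w + 4)*(w^2 - 3*w + 2) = (w - 2)*(w + 4)*(w - 1)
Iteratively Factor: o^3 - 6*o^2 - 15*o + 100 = (o - 5)*(o^2 - o - 20) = (o - 5)*(o + 4)*(o - 5)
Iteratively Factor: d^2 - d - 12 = (d + 3)*(d - 4)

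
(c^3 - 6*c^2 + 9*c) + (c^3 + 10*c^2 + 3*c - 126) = 2*c^3 + 4*c^2 + 12*c - 126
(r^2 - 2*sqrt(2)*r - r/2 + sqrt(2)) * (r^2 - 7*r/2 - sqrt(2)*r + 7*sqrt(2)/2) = r^4 - 3*sqrt(2)*r^3 - 4*r^3 + 23*r^2/4 + 12*sqrt(2)*r^2 - 16*r - 21*sqrt(2)*r/4 + 7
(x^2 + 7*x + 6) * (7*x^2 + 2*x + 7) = 7*x^4 + 51*x^3 + 63*x^2 + 61*x + 42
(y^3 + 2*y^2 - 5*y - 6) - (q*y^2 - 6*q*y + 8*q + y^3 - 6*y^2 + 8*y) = -q*y^2 + 6*q*y - 8*q + 8*y^2 - 13*y - 6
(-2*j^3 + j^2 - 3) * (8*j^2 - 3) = -16*j^5 + 8*j^4 + 6*j^3 - 27*j^2 + 9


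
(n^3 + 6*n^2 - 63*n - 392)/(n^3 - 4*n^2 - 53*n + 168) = (n + 7)/(n - 3)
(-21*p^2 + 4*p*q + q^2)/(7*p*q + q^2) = (-3*p + q)/q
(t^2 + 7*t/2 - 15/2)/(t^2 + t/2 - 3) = (t + 5)/(t + 2)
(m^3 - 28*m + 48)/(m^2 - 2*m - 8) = (m^2 + 4*m - 12)/(m + 2)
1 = 1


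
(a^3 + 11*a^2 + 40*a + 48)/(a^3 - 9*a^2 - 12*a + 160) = (a^2 + 7*a + 12)/(a^2 - 13*a + 40)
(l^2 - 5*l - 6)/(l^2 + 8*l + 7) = (l - 6)/(l + 7)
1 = 1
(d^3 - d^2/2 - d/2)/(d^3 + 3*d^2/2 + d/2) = (d - 1)/(d + 1)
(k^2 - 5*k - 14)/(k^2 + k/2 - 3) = 2*(k - 7)/(2*k - 3)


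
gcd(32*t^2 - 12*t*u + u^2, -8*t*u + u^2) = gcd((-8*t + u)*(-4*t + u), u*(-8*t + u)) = 8*t - u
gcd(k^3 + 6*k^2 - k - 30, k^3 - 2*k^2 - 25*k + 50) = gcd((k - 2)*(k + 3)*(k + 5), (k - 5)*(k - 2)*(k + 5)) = k^2 + 3*k - 10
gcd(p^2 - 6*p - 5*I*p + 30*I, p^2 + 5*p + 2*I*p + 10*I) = 1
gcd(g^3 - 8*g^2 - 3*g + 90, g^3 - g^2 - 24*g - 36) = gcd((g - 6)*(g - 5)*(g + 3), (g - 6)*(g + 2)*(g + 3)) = g^2 - 3*g - 18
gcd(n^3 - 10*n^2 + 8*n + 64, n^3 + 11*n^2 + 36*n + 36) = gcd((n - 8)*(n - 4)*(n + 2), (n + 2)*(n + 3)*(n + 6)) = n + 2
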